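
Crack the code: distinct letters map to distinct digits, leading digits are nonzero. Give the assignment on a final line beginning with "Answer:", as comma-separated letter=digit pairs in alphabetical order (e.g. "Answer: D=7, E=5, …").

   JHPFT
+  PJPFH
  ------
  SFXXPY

Step 1. [col 1: T + H ≡ Y (mod 10)] several values work for H in column 1 (T + H ≡ Y (mod 10), carry-in 0); try H=8 ⇒ H=8.
Step 2. [S] S is the leading digit of a 6-digit sum of two 5-digit numbers; the final carry is exactly 1 ⇒ S=1.
Step 3. [col 1: T + H ≡ Y (mod 10)] several values work for Y in column 1 (T + H ≡ Y (mod 10), carry-in 0); try Y=0 ⇒ Y=0.
Step 4. [col 1: T + H ≡ Y (mod 10)] from column 1 (H=8, Y=0, carry-in 0, digits 0,1,8 already taken and all letters distinct): T must equal 2, so T=2.
Step 5. [col 2: F + F ≡ P (mod 10)] column 2 (F + F ≡ P (mod 10), carry-in 1) doesn't pin F yet; pick F=3 and continue, so F=3.
Step 6. [col 2: F + F ≡ P (mod 10)] from column 2 (F=3, carry-in 1, digits 0,1,2,3,8 already taken and all letters distinct): P must equal 7. So P=7.
Step 7. [col 3: P + P ≡ X (mod 10)] from column 3 (P=7, carry-in 0, digits 0,1,2,3,7,8 already taken and all letters distinct): X must equal 4 ⇒ X=4.
Step 8. [col 4: H + J ≡ X (mod 10)] from column 4 (H=8, X=4, carry-in 1, digits 0,1,2,3,4,7,8 already taken and all letters distinct): J must equal 5. So J=5.

Answer: F=3, H=8, J=5, P=7, S=1, T=2, X=4, Y=0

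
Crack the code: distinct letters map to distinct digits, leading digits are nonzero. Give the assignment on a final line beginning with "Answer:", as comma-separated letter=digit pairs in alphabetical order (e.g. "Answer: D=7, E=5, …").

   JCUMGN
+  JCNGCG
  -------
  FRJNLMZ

Step 1. [col 1: N + G ≡ Z (mod 10)] G=4 is one option consistent with column 1 (N + G ≡ Z (mod 10), carry-in 0) — take it. So G=4.
Step 2. [F] adding two 6-digit numbers gives at most 6+1 digits, and here it does — F is that final carry and must be 1 ⇒ F=1.
Step 3. [col 1: N + G ≡ Z (mod 10)] no forcing yet in column 1 (carry-in 0); N=5 is free and consistent — try it, so N=5.
Step 4. [col 1: N + G ≡ Z (mod 10)] in column 1 we have N+G≡Z with carry-in 0; given N=5, G=4 and digits 1,4,5 already taken and all letters distinct, that pins Z to 9 ⇒ Z=9.
Step 5. [col 2: G + C ≡ M (mod 10)] column 2 (G + C ≡ M (mod 10), carry-in 0) doesn't pin M yet; pick M=2 and continue. So M=2.
Step 6. [col 2: G + C ≡ M (mod 10)] in column 2 we have G+C≡M with carry-in 0; given G=4, M=2 and digits 1,2,4,5,9 already taken and all letters distinct, that pins C to 8, so C=8.
Step 7. [col 3: M + G ≡ L (mod 10)] column 3: given M=2, G=4, carry-in 1, and digits 1,2,4,5,8,9 already taken and all letters distinct, M+G≡L (mod 10) forces L=7 ⇒ L=7.
Step 8. [col 4: U + N ≡ N (mod 10)] in column 4 we have U+N≡N with carry-in 0; given N=5 and digits 1,2,4,5,7,8,9 already taken and all letters distinct, that pins U to 0 ⇒ U=0.
Step 9. [col 5: C + C ≡ J (mod 10)] in column 5 we have C+C≡J with carry-in 0; given C=8 and digits 0,1,2,4,5,7,8,9 already taken and all letters distinct, that pins J to 6, so J=6.
Step 10. [col 6: J + J ≡ R (mod 10)] from column 6 (J=6, carry-in 1, digits 0,1,2,4,5,6,7,8,9 already taken and all letters distinct): R must equal 3, so R=3.

Answer: C=8, F=1, G=4, J=6, L=7, M=2, N=5, R=3, U=0, Z=9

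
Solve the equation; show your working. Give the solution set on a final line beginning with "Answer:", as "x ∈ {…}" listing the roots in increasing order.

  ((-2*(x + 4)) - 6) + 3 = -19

Step 1. [((-2*(x + 4)) - 6) + 3 = -19] the outer +3 inverts by subtracting 3. So sub: (-2*(x + 4)) - 6 = -22.
Step 2. [(-2*(x + 4)) - 6 = -22] common factor -2 (LHS and -22) — divide through ⇒ factor: (x + 4) + 3 = 11.
Step 3. [(x + 4) + 3 = 11] subtract 3: x sits inside (… + 3). So sub: x + 4 = 8.
Step 4. [x + 4 = 8] peel the +4: subtract 4 from each side ⇒ sub: x = 4.

Answer: x ∈ {4}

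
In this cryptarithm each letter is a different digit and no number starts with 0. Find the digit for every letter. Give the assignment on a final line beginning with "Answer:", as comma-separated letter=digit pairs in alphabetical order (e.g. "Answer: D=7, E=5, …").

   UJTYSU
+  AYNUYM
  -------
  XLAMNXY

Step 1. [X] X is the leading digit of a 7-digit sum of two 6-digit numbers; the final carry is exactly 1, so X=1.
Step 2. [col 1: U + M ≡ Y (mod 10)] several values work for M in column 1 (U + M ≡ Y (mod 10), carry-in 0); try M=9 ⇒ M=9.
Step 3. [col 1: U + M ≡ Y (mod 10)] no forcing yet in column 1 (carry-in 0); U=5 is free and consistent — try it. So U=5.
Step 4. [col 1: U + M ≡ Y (mod 10)] column 1 reads U+M+carry(0)=Y with U=5, M=9; with digits 1,5,9 already taken and all letters distinct, the only value for Y is 4 ⇒ Y=4.
Step 5. [col 2: S + Y ≡ X (mod 10)] from column 2 (Y=4, X=1, carry-in 1, digits 1,4,5,9 already taken and all letters distinct): S must equal 6. So S=6.
Step 6. [col 3: Y + U ≡ N (mod 10)] column 3 reads Y+U+carry(1)=N with Y=4, U=5; with digits 1,4,5,6,9 already taken and all letters distinct, the only value for N is 0. So N=0.
Step 7. [col 4: T + N ≡ M (mod 10)] column 4: given N=0, M=9, carry-in 1, and digits 0,1,4,5,6,9 already taken and all letters distinct, T+N≡M (mod 10) forces T=8. So T=8.
Step 8. [col 5: J + Y ≡ A (mod 10)] column 5: given Y=4, carry-in 0, and digits 0,1,4,5,6,8,9 already taken and all letters distinct, J+Y≡A (mod 10) forces A=7. So A=7.
Step 9. [col 5: J + Y ≡ A (mod 10)] column 5 reads J+Y+carry(0)=A with Y=4, A=7; with digits 0,1,4,5,6,7,8,9 already taken and all letters distinct, the only value for J is 3, so J=3.
Step 10. [col 6: U + A ≡ L (mod 10)] in column 6 we have U+A≡L with carry-in 0; given U=5, A=7 and digits 0,1,3,4,5,6,7,8,9 already taken and all letters distinct, that pins L to 2. So L=2.

Answer: A=7, J=3, L=2, M=9, N=0, S=6, T=8, U=5, X=1, Y=4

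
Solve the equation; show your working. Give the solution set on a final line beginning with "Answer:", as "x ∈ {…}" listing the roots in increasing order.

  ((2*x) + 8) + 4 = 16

Step 1. [((2*x) + 8) + 4 = 16] peel the +4: subtract 4 from each side. So sub: (2*x) + 8 = 12.
Step 2. [(2*x) + 8 = 12] subtract 8: x sits inside (… + 8) ⇒ sub: 2*x = 4.
Step 3. [2*x = 4] 2·(inner) — divide through by 2 ⇒ div: x = 2.

Answer: x ∈ {2}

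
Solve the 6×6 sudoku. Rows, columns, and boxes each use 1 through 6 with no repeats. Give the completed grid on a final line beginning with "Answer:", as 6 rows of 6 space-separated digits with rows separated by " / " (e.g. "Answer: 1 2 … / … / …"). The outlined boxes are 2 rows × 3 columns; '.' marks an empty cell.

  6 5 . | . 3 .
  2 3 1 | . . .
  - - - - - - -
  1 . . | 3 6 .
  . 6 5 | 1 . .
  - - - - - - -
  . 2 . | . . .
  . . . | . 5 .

Step 1. [r2c5∈{4}] nothing but 4 survives at r2c5, so r2c5=4.
Step 2. [r3c2∈{4}] r3c2 is down to just 4. So r3c2=4.
Step 3. [r4c6∈{2,4}] 4 has one home in row 4: r4c6, so r4c6=4.
Step 4. [r1c6∈{1,2}] 1 has one home in row 1: r1c6. So r1c6=1.
Step 5. [r1c3∈{4}] r1c3's peers cover all but 4 ⇒ r1c3=4.
Step 6. [r4c1∈{3}] nothing but 3 survives at r4c1 ⇒ r4c1=3.
Step 7. [r3c6∈{2,5}] in row 3, 5 fits only at r3c6, so r3c6=5.
Step 8. [r2c6∈{6}] r2c6 is down to just 6, so r2c6=6.
Step 9. [r6c1∈{4}] r6c1's peers cover all but 4, so r6c1=4.
Step 10. [r5c6∈{3}] r5c6 is down to just 3, so r5c6=3.
Step 11. [r5c3∈{6}] r5c3's peers cover all but 6. So r5c3=6.
Step 12. [r6c4∈{2,6}] row 6 places 6 nowhere but r6c4, so r6c4=6.
Step 13. [r6c6∈{2}] r6c6's peers cover all but 2, so r6c6=2.
Step 14. [r4c5∈{2}] r4c5 is down to just 2. So r4c5=2.
Step 15. [r6c2∈{1}] only 1 remains possible at r6c2, so r6c2=1.
Step 16. [r5c1∈{5}] only 5 remains possible at r5c1, so r5c1=5.
Step 17. [r3c3∈{2}] nothing but 2 survives at r3c3 ⇒ r3c3=2.
Step 18. [r1c4∈{2}] r1c4 is down to just 2 ⇒ r1c4=2.
Step 19. [r5c4∈{4}] r5c4's peers cover all but 4, so r5c4=4.
Step 20. [r6c3∈{3}] only 3 remains possible at r6c3. So r6c3=3.
Step 21. [r2c4∈{5}] r2c4 is down to just 5, so r2c4=5.
Step 22. [r5c5∈{1}] r5c5 has the single candidate 1 ⇒ r5c5=1.

Answer: 6 5 4 2 3 1 / 2 3 1 5 4 6 / 1 4 2 3 6 5 / 3 6 5 1 2 4 / 5 2 6 4 1 3 / 4 1 3 6 5 2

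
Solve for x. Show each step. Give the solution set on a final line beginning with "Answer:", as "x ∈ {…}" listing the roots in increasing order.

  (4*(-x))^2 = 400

Step 1. [(4*(-x))^2 = 400] 400 ≥ 0, LHS is (·)² — take ±√. So sqrt: 4*(-x) = 20 or -20.
Step 2. [4*(-x) = 20 or -20] leading coefficient 4: divide by 4, so div: -x = 5 or -5.
Step 3. [-x = 5 or -5] leading − — multiply by −1 ⇒ neg: x = -5 or 5.

Answer: x ∈ {-5, 5}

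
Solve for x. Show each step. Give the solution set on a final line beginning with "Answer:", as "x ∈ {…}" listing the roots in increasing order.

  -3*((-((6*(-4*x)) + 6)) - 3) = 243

Step 1. [-3*((-((6*(-4*x)) + 6)) - 3) = 243] divide by the outer -3, so div: (-((6*(-4*x)) + 6)) - 3 = -81.
Step 2. [(-((6*(-4*x)) + 6)) - 3 = -81] peel the -3: add 3 from each side ⇒ sub: -((6*(-4*x)) + 6) = -78.
Step 3. [-((6*(-4*x)) + 6) = -78] leading − — multiply by −1 ⇒ neg: (6*(-4*x)) + 6 = 78.
Step 4. [(6*(-4*x)) + 6 = 78] subtract 6: x sits inside (… + 6), so sub: 6*(-4*x) = 72.
Step 5. [6*(-4*x) = 72] LHS = 6·(…); ÷6 both sides ⇒ div: -4*x = 12.
Step 6. [-4*x = 12] -4 out front; divide by -4. So div: x = -3.

Answer: x ∈ {-3}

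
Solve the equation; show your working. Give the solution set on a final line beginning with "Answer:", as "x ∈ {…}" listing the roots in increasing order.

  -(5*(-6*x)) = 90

Step 1. [-(5*(-6*x)) = 90] flip signs both sides, so neg: 5*(-6*x) = -90.
Step 2. [5*(-6*x) = -90] 5·(inner) — divide through by 5, so div: -6*x = -18.
Step 3. [-6*x = -18] leading coefficient -6: divide by -6 ⇒ div: x = 3.

Answer: x ∈ {3}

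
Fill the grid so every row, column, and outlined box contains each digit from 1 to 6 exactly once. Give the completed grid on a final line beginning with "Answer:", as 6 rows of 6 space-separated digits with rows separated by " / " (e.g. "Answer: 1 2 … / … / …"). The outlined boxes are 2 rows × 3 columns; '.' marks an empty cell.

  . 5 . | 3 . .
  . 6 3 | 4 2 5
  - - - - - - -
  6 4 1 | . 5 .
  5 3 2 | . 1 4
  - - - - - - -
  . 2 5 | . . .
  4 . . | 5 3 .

Step 1. [r1c6∈{1,6}] 1 has one home in box 2: r1c6, so r1c6=1.
Step 2. [r5c6∈{6}] nothing but 6 survives at r5c6 ⇒ r5c6=6.
Step 3. [r3c4∈{2}] r3c4's peers cover all but 2. So r3c4=2.
Step 4. [r6c2∈{1}] only 1 remains possible at r6c2. So r6c2=1.
Step 5. [r6c6∈{2}] r6c6 has the single candidate 2, so r6c6=2.
Step 6. [r5c4∈{1}] nothing but 1 survives at r5c4, so r5c4=1.
Step 7. [r6c3∈{6}] only 6 remains possible at r6c3, so r6c3=6.
Step 8. [r3c6∈{3}] r3c6 has the single candidate 3 ⇒ r3c6=3.
Step 9. [r5c1∈{3}] nothing but 3 survives at r5c1. So r5c1=3.
Step 10. [r2c1∈{1}] nothing but 1 survives at r2c1, so r2c1=1.
Step 11. [r4c4∈{6}] r4c4 has the single candidate 6 ⇒ r4c4=6.
Step 12. [r1c3∈{4}] r1c3 is down to just 4. So r1c3=4.
Step 13. [r5c5∈{4}] r5c5 is down to just 4, so r5c5=4.
Step 14. [r1c5∈{6}] only 6 remains possible at r1c5 ⇒ r1c5=6.
Step 15. [r1c1∈{2}] r1c1 is down to just 2 ⇒ r1c1=2.

Answer: 2 5 4 3 6 1 / 1 6 3 4 2 5 / 6 4 1 2 5 3 / 5 3 2 6 1 4 / 3 2 5 1 4 6 / 4 1 6 5 3 2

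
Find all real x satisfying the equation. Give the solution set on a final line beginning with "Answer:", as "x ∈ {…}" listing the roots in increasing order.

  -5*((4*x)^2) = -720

Step 1. [-5*((4*x)^2) = -720] -5 out front; divide by -5, so div: (4*x)^2 = 144.
Step 2. [(4*x)^2 = 144] √ both sides: 144 ≥ 0 gives two branches, so sqrt: 4*x = 12 or -12.
Step 3. [4*x = 12 or -12] divide by the outer 4 ⇒ div: x = 3 or -3.

Answer: x ∈ {-3, 3}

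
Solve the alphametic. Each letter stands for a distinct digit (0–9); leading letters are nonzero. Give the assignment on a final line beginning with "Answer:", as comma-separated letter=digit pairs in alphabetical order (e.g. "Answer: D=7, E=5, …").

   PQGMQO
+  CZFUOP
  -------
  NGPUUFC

Step 1. [col 1: O + P ≡ C (mod 10)] C=5 is one option consistent with column 1 (O + P ≡ C (mod 10), carry-in 0) — take it. So C=5.
Step 2. [N] the sum has 7 digits but both addends have 6; that extra leading digit N is the final carry, namely 1 ⇒ N=1.
Step 3. [col 1: O + P ≡ C (mod 10)] no forcing yet in column 1 (carry-in 0); O=7 is free and consistent — try it. So O=7.
Step 4. [col 1: O + P ≡ C (mod 10)] column 1 reads O+P+carry(0)=C with O=7, C=5; with digits 1,5,7 already taken and all letters distinct, the only value for P is 8, so P=8.
Step 5. [col 2: Q + O ≡ F (mod 10)] no forcing yet in column 2 (carry-in 1); F=0 is free and consistent — try it. So F=0.
Step 6. [col 2: Q + O ≡ F (mod 10)] column 2 reads Q+O+carry(1)=F with O=7, F=0; with digits 0,1,5,7,8 already taken and all letters distinct, the only value for Q is 2, so Q=2.
Step 7. [col 3: M + U ≡ U (mod 10)] in column 3 we have M+U≡U with carry-in 1; given nothing yet and digits 0,1,2,5,7,8 already taken and all letters distinct, that pins M to 9, so M=9.
Step 8. [col 3: M + U ≡ U (mod 10)] column 3 (M + U ≡ U (mod 10), carry-in 1) doesn't pin U yet; pick U=4 and continue ⇒ U=4.
Step 9. [col 4: G + F ≡ U (mod 10)] column 4 reads G+F+carry(1)=U with F=0, U=4; with digits 0,1,2,4,5,7,8,9 already taken and all letters distinct, the only value for G is 3, so G=3.
Step 10. [col 5: Q + Z ≡ P (mod 10)] in column 5 we have Q+Z≡P with carry-in 0; given Q=2, P=8 and digits 0,1,2,3,4,5,7,8,9 already taken and all letters distinct, that pins Z to 6, so Z=6.

Answer: C=5, F=0, G=3, M=9, N=1, O=7, P=8, Q=2, U=4, Z=6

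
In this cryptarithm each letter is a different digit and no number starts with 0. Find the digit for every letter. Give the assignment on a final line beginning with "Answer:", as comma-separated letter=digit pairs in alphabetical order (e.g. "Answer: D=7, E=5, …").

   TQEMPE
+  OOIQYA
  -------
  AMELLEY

Step 1. [col 1: E + A ≡ Y (mod 10)] no forcing yet in column 1 (carry-in 0); Y=3 is free and consistent — try it ⇒ Y=3.
Step 2. [col 1: E + A ≡ Y (mod 10)] no forcing yet in column 1 (carry-in 0); E=2 is free and consistent — try it, so E=2.
Step 3. [col 1: E + A ≡ Y (mod 10)] column 1 reads E+A+carry(0)=Y with E=2, Y=3; with digits 2,3 already taken and all letters distinct, the only value for A is 1. So A=1.
Step 4. [col 2: P + Y ≡ E (mod 10)] from column 2 (Y=3, E=2, carry-in 0, digits 1,2,3 already taken and all letters distinct): P must equal 9, so P=9.
Step 5. [col 3: M + Q ≡ L (mod 10)] several values work for Q in column 3 (M + Q ≡ L (mod 10), carry-in 1); try Q=7 ⇒ Q=7.
Step 6. [col 3: M + Q ≡ L (mod 10)] several values work for L in column 3 (M + Q ≡ L (mod 10), carry-in 1); try L=8, so L=8.
Step 7. [col 3: M + Q ≡ L (mod 10)] from column 3 (Q=7, L=8, carry-in 1, digits 1,2,3,7,8,9 already taken and all letters distinct): M must equal 0 ⇒ M=0.
Step 8. [col 4: E + I ≡ L (mod 10)] in column 4 we have E+I≡L with carry-in 0; given E=2, L=8 and digits 0,1,2,3,7,8,9 already taken and all letters distinct, that pins I to 6. So I=6.
Step 9. [col 5: Q + O ≡ E (mod 10)] from column 5 (Q=7, E=2, carry-in 0, digits 0,1,2,3,6,7,8,9 already taken and all letters distinct): O must equal 5. So O=5.
Step 10. [col 6: T + O ≡ M (mod 10)] column 6 reads T+O+carry(1)=M with O=5, M=0; with digits 0,1,2,3,5,6,7,8,9 already taken and all letters distinct, the only value for T is 4 ⇒ T=4.

Answer: A=1, E=2, I=6, L=8, M=0, O=5, P=9, Q=7, T=4, Y=3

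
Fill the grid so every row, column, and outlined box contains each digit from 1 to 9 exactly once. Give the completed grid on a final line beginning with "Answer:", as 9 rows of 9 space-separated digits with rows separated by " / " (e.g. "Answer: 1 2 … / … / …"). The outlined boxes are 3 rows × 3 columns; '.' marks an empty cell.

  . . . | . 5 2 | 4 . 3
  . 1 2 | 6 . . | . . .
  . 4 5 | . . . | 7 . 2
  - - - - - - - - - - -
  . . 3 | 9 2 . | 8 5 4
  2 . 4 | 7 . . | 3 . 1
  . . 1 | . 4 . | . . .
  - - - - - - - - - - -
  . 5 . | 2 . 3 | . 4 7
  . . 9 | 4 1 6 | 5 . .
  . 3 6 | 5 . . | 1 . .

Step 1. [r2c7∈{9}] only 9 remains possible at r2c7 ⇒ r2c7=9.
Step 2. [r2c8∈{8}] only 8 remains possible at r2c8 ⇒ r2c8=8.
Step 3. [r7c3∈{8}] only 8 remains possible at r7c3, so r7c3=8.
Step 4. [r8c1∈{7}] only 7 remains possible at r8c1 ⇒ r8c1=7.
Step 5. [r6c9∈{6,9}] 6 has one home in col 9: r6c9. So r6c9=6.
Step 6. [r4c1∈{6}] nothing but 6 survives at r4c1. So r4c1=6.
Step 7. [r1c2∈{6,7,8,9}] across col 2, 6 lands solely at r1c2, so r1c2=6.
Step 8. [r9c9∈{8,9}] 9 has one home in col 9: r9c9 ⇒ r9c9=9.
Step 9. [r3c6∈{1,8,9}] 9 has one home in col 6: r3c6. So r3c6=9.
Step 10. [r6c1∈{5,8,9}] in col 1, 5 fits only at r6c1, so r6c1=5.
Step 11. [r6c6∈{8}] nothing but 8 survives at r6c6 ⇒ r6c6=8.
Step 12. [r6c8∈{2,7,9}] across col 8, 7 lands solely at r6c8 ⇒ r6c8=7.
Step 13. [r2c1∈{3}] r2c1's peers cover all but 3. So r2c1=3.
Step 14. [r3c1∈{8}] r3c1 has the single candidate 8, so r3c1=8.
Step 15. [r9c6∈{7}] r9c6 is down to just 7 ⇒ r9c6=7.
Step 16. [r1c8∈{1}] r1c8 has the single candidate 1, so r1c8=1.
Step 17. [r9c8∈{2}] r9c8 has the single candidate 2, so r9c8=2.
Step 18. [r6c4∈{3}] r6c4's peers cover all but 3, so r6c4=3.
Step 19. [r6c2∈{9}] r6c2's peers cover all but 9. So r6c2=9.
Step 20. [r7c5∈{9}] r7c5 is down to just 9. So r7c5=9.
Step 21. [r5c6∈{5}] r5c6 has the single candidate 5 ⇒ r5c6=5.
Step 22. [r6c7∈{2}] r6c7 has the single candidate 2 ⇒ r6c7=2.
Step 23. [r9c5∈{8}] nothing but 8 survives at r9c5 ⇒ r9c5=8.
Step 24. [r3c4∈{1}] r3c4 has the single candidate 1. So r3c4=1.
Step 25. [r9c1∈{4}] nothing but 4 survives at r9c1. So r9c1=4.
Step 26. [r4c6∈{1}] r4c6 has the single candidate 1. So r4c6=1.
Step 27. [r1c3∈{7}] r1c3's peers cover all but 7 ⇒ r1c3=7.
Step 28. [r5c2∈{8}] only 8 remains possible at r5c2, so r5c2=8.
Step 29. [r5c8∈{9}] r5c8 has the single candidate 9 ⇒ r5c8=9.
Step 30. [r3c5∈{3}] nothing but 3 survives at r3c5. So r3c5=3.
Step 31. [r7c1∈{1}] nothing but 1 survives at r7c1, so r7c1=1.
Step 32. [r1c4∈{8}] only 8 remains possible at r1c4, so r1c4=8.
Step 33. [r8c9∈{8}] r8c9's peers cover all but 8, so r8c9=8.
Step 34. [r8c8∈{3}] nothing but 3 survives at r8c8 ⇒ r8c8=3.
Step 35. [r2c5∈{7}] only 7 remains possible at r2c5, so r2c5=7.
Step 36. [r5c5∈{6}] nothing but 6 survives at r5c5. So r5c5=6.
Step 37. [r2c9∈{5}] only 5 remains possible at r2c9. So r2c9=5.
Step 38. [r8c2∈{2}] only 2 remains possible at r8c2. So r8c2=2.
Step 39. [r2c6∈{4}] only 4 remains possible at r2c6. So r2c6=4.
Step 40. [r1c1∈{9}] r1c1 has the single candidate 9. So r1c1=9.
Step 41. [r3c8∈{6}] r3c8 is down to just 6, so r3c8=6.
Step 42. [r7c7∈{6}] only 6 remains possible at r7c7, so r7c7=6.
Step 43. [r4c2∈{7}] r4c2 has the single candidate 7 ⇒ r4c2=7.

Answer: 9 6 7 8 5 2 4 1 3 / 3 1 2 6 7 4 9 8 5 / 8 4 5 1 3 9 7 6 2 / 6 7 3 9 2 1 8 5 4 / 2 8 4 7 6 5 3 9 1 / 5 9 1 3 4 8 2 7 6 / 1 5 8 2 9 3 6 4 7 / 7 2 9 4 1 6 5 3 8 / 4 3 6 5 8 7 1 2 9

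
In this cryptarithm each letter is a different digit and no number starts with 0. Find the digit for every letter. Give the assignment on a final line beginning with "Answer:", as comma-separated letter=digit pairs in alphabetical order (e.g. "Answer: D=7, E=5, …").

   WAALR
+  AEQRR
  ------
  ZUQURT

Step 1. [col 1: R + R ≡ T (mod 10)] column 1 (R + R ≡ T (mod 10), carry-in 0) doesn't pin R yet; pick R=2 and continue, so R=2.
Step 2. [col 1: R + R ≡ T (mod 10)] from column 1 (R=2, carry-in 0, digits 2 already taken and all letters distinct): T must equal 4, so T=4.
Step 3. [col 2: L + R ≡ R (mod 10)] from column 2 (R=2, carry-in 0, digits 2,4 already taken and all letters distinct): L must equal 0, so L=0.
Step 4. [col 3: A + Q ≡ U (mod 10)] no forcing yet in column 3 (carry-in 0); Q=6 is free and consistent — try it ⇒ Q=6.
Step 5. [col 3: A + Q ≡ U (mod 10)] several values work for A in column 3 (A + Q ≡ U (mod 10), carry-in 0); try A=7. So A=7.
Step 6. [Z] the sum has 6 digits but both addends have 5; that extra leading digit Z is the final carry, namely 1, so Z=1.
Step 7. [col 3: A + Q ≡ U (mod 10)] in column 3 we have A+Q≡U with carry-in 0; given A=7, Q=6 and digits 0,1,2,4,6,7 already taken and all letters distinct, that pins U to 3. So U=3.
Step 8. [col 4: A + E ≡ Q (mod 10)] in column 4 we have A+E≡Q with carry-in 1; given A=7, Q=6 and digits 0,1,2,3,4,6,7 already taken and all letters distinct, that pins E to 8, so E=8.
Step 9. [col 5: W + A ≡ U (mod 10)] in column 5 we have W+A≡U with carry-in 1; given A=7, U=3 and digits 0,1,2,3,4,6,7,8 already taken and all letters distinct, that pins W to 5. So W=5.

Answer: A=7, E=8, L=0, Q=6, R=2, T=4, U=3, W=5, Z=1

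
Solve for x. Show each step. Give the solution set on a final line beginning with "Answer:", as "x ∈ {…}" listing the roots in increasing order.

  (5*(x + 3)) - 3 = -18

Step 1. [(5*(x + 3)) - 3 = -18] the outer -3 inverts by adding 3 ⇒ sub: 5*(x + 3) = -15.
Step 2. [5*(x + 3) = -15] 5 out front; divide by 5, so div: x + 3 = -3.
Step 3. [x + 3 = -3] +3 is outermost — subtract 3 both sides, so sub: x = -6.

Answer: x ∈ {-6}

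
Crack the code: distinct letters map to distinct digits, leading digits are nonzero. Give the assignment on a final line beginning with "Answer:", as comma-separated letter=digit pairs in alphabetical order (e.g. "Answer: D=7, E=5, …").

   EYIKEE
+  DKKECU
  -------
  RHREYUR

Step 1. [col 1: E + U ≡ R (mod 10)] no forcing yet in column 1 (carry-in 0); R=1 is free and consistent — try it ⇒ R=1.
Step 2. [col 1: E + U ≡ R (mod 10)] U=5 is one option consistent with column 1 (E + U ≡ R (mod 10), carry-in 0) — take it, so U=5.
Step 3. [col 1: E + U ≡ R (mod 10)] in column 1 we have E+U≡R with carry-in 0; given U=5, R=1 and digits 1,5 already taken and all letters distinct, that pins E to 6. So E=6.
Step 4. [col 2: E + C ≡ U (mod 10)] in column 2 we have E+C≡U with carry-in 1; given E=6, U=5 and digits 1,5,6 already taken and all letters distinct, that pins C to 8, so C=8.
Step 5. [col 3: K + E ≡ Y (mod 10)] column 3 (K + E ≡ Y (mod 10), carry-in 1) doesn't pin Y yet; pick Y=9 and continue, so Y=9.
Step 6. [col 3: K + E ≡ Y (mod 10)] column 3 reads K+E+carry(1)=Y with E=6, Y=9; with digits 1,5,6,8,9 already taken and all letters distinct, the only value for K is 2 ⇒ K=2.
Step 7. [col 4: I + K ≡ E (mod 10)] column 4: given K=2, E=6, carry-in 0, and digits 1,2,5,6,8,9 already taken and all letters distinct, I+K≡E (mod 10) forces I=4, so I=4.
Step 8. [col 6: E + D ≡ H (mod 10)] no forcing yet in column 6 (carry-in 1); D=3 is free and consistent — try it ⇒ D=3.
Step 9. [col 6: E + D ≡ H (mod 10)] from column 6 (E=6, D=3, carry-in 1, digits 1,2,3,4,5,6,8,9 already taken and all letters distinct): H must equal 0. So H=0.

Answer: C=8, D=3, E=6, H=0, I=4, K=2, R=1, U=5, Y=9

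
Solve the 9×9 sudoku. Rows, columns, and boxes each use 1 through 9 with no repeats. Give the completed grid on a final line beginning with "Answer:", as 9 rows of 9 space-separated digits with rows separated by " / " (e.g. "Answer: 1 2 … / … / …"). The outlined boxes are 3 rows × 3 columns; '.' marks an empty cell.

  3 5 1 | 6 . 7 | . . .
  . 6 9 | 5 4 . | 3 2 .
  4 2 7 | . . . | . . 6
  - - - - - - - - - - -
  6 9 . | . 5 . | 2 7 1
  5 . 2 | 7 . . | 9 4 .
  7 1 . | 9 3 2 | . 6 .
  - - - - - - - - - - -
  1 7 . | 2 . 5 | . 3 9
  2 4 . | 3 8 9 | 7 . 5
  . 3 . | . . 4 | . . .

Step 1. [r6c9∈{8}] only 8 remains possible at r6c9 ⇒ r6c9=8.
Step 2. [r2c6∈{1,8}] row 2 places 1 nowhere but r2c6 ⇒ r2c6=1.
Step 3. [r3c4∈{8}] r3c4 has the single candidate 8. So r3c4=8.
Step 4. [r7c5∈{6}] only 6 remains possible at r7c5 ⇒ r7c5=6.
Step 5. [r7c3∈{8}] r7c3 has the single candidate 8. So r7c3=8.
Step 6. [r3c8∈{1,5,9}] col 8 places 5 nowhere but r3c8, so r3c8=5.
Step 7. [r9c4∈{1}] nothing but 1 survives at r9c4 ⇒ r9c4=1.
Step 8. [r9c7∈{6,8}] in col 7, 6 fits only at r9c7. So r9c7=6.
Step 9. [r1c7∈{4,8}] col 7 places 8 nowhere but r1c7 ⇒ r1c7=8.
Step 10. [r1c8∈{9}] only 9 remains possible at r1c8. So r1c8=9.
Step 11. [r6c3∈{4}] r6c3 is down to just 4, so r6c3=4.
Step 12. [r4c6∈{8}] r4c6 is down to just 8. So r4c6=8.
Step 13. [r9c9∈{2}] r9c9's peers cover all but 2, so r9c9=2.
Step 14. [r5c6∈{6}] only 6 remains possible at r5c6, so r5c6=6.
Step 15. [r9c1∈{9}] only 9 remains possible at r9c1 ⇒ r9c1=9.
Step 16. [r8c8∈{1}] r8c8's peers cover all but 1, so r8c8=1.
Step 17. [r3c7∈{1}] nothing but 1 survives at r3c7. So r3c7=1.
Step 18. [r4c4∈{4}] nothing but 4 survives at r4c4. So r4c4=4.
Step 19. [r6c7∈{5}] r6c7 has the single candidate 5, so r6c7=5.
Step 20. [r5c9∈{3}] r5c9 has the single candidate 3. So r5c9=3.
Step 21. [r5c5∈{1}] r5c5 is down to just 1, so r5c5=1.
Step 22. [r9c8∈{8}] only 8 remains possible at r9c8 ⇒ r9c8=8.
Step 23. [r7c7∈{4}] r7c7 is down to just 4 ⇒ r7c7=4.
Step 24. [r2c9∈{7}] r2c9's peers cover all but 7, so r2c9=7.
Step 25. [r5c2∈{8}] only 8 remains possible at r5c2, so r5c2=8.
Step 26. [r1c5∈{2}] r1c5 is down to just 2 ⇒ r1c5=2.
Step 27. [r8c3∈{6}] only 6 remains possible at r8c3. So r8c3=6.
Step 28. [r4c3∈{3}] r4c3 is down to just 3, so r4c3=3.
Step 29. [r1c9∈{4}] r1c9 has the single candidate 4, so r1c9=4.
Step 30. [r3c5∈{9}] r3c5 has the single candidate 9, so r3c5=9.
Step 31. [r2c1∈{8}] nothing but 8 survives at r2c1, so r2c1=8.
Step 32. [r9c3∈{5}] nothing but 5 survives at r9c3. So r9c3=5.
Step 33. [r3c6∈{3}] r3c6 has the single candidate 3 ⇒ r3c6=3.
Step 34. [r9c5∈{7}] only 7 remains possible at r9c5 ⇒ r9c5=7.

Answer: 3 5 1 6 2 7 8 9 4 / 8 6 9 5 4 1 3 2 7 / 4 2 7 8 9 3 1 5 6 / 6 9 3 4 5 8 2 7 1 / 5 8 2 7 1 6 9 4 3 / 7 1 4 9 3 2 5 6 8 / 1 7 8 2 6 5 4 3 9 / 2 4 6 3 8 9 7 1 5 / 9 3 5 1 7 4 6 8 2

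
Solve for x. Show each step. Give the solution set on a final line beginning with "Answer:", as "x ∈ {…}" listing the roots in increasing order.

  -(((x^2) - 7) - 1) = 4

Step 1. [-(((x^2) - 7) - 1) = 4] leading − — multiply by −1 ⇒ neg: ((x^2) - 7) - 1 = -4.
Step 2. [((x^2) - 7) - 1 = -4] peel the -1: add 1 from each side ⇒ sub: (x^2) - 7 = -3.
Step 3. [(x^2) - 7 = -3] add 7: x sits inside (… - 7) ⇒ sub: x^2 = 4.
Step 4. [x^2 = 4] √ both sides: 4 ≥ 0 gives two branches. So sqrt: x = 2 or -2.

Answer: x ∈ {-2, 2}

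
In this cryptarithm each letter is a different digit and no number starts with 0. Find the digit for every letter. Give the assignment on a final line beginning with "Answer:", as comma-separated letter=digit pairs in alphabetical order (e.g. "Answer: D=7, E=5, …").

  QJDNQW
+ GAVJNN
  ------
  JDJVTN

Step 1. [col 1: W + N ≡ N (mod 10)] from column 1 (nothing yet, carry-in 0, all letters distinct, none taken yet): W must equal 0 ⇒ W=0.
Step 2. [col 1: W + N ≡ N (mod 10)] no forcing yet in column 1 (carry-in 0); N=5 is free and consistent — try it, so N=5.
Step 3. [col 2: Q + N ≡ T (mod 10)] T=7 is one option consistent with column 2 (Q + N ≡ T (mod 10), carry-in 0) — take it, so T=7.
Step 4. [col 2: Q + N ≡ T (mod 10)] from column 2 (N=5, T=7, carry-in 0, digits 0,5,7 already taken and all letters distinct): Q must equal 2 ⇒ Q=2.
Step 5. [col 3: N + J ≡ V (mod 10)] no forcing yet in column 3 (carry-in 0); V=1 is free and consistent — try it ⇒ V=1.
Step 6. [col 3: N + J ≡ V (mod 10)] column 3: given N=5, V=1, carry-in 0, and digits 0,1,2,5,7 already taken and all letters distinct, N+J≡V (mod 10) forces J=6, so J=6.
Step 7. [col 4: D + V ≡ J (mod 10)] column 4 reads D+V+carry(1)=J with V=1, J=6; with digits 0,1,2,5,6,7 already taken and all letters distinct, the only value for D is 4. So D=4.
Step 8. [col 5: J + A ≡ D (mod 10)] column 5 reads J+A+carry(0)=D with J=6, D=4; with digits 0,1,2,4,5,6,7 already taken and all letters distinct, the only value for A is 8, so A=8.
Step 9. [col 6: Q + G ≡ J (mod 10)] column 6 reads Q+G+carry(1)=J with Q=2, J=6; with digits 0,1,2,4,5,6,7,8 already taken and all letters distinct, the only value for G is 3, so G=3.

Answer: A=8, D=4, G=3, J=6, N=5, Q=2, T=7, V=1, W=0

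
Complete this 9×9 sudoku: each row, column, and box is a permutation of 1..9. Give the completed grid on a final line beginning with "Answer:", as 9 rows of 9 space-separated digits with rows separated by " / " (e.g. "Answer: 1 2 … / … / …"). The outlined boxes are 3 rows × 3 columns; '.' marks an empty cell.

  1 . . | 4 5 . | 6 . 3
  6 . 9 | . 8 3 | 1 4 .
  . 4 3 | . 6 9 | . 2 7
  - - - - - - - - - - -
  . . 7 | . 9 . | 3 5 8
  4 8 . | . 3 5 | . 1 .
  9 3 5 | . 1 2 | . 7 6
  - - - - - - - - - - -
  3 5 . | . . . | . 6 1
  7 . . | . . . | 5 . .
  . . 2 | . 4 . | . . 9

Step 1. [r9c1∈{8}] r9c1's peers cover all but 8 ⇒ r9c1=8.
Step 2. [r8c3∈{1,4,6}] in col 3, 1 fits only at r8c3 ⇒ r8c3=1.
Step 3. [r7c5∈{2,7}] in col 5, 7 fits only at r7c5, so r7c5=7.
Step 4. [r4c4∈{6}] only 6 remains possible at r4c4. So r4c4=6.
Step 5. [r2c4∈{2,7}] across box 2, 2 lands solely at r2c4 ⇒ r2c4=2.
Step 6. [r7c6∈{8}] r7c6 is down to just 8. So r7c6=8.
Step 7. [r7c7∈{2,4}] row 7 places 2 nowhere but r7c7. So r7c7=2.
Step 8. [r9c6∈{1,6}] r9c6 is the only open cell in col 6 admitting 1. So r9c6=1.
Step 9. [r8c8∈{3,8}] 8 has one home in row 8: r8c8. So r8c8=8.
Step 10. [r8c2∈{6,9}] 9 has one home in col 2: r8c2. So r8c2=9.
Step 11. [r1c2∈{2,7}] across row 1, 2 lands solely at r1c2. So r1c2=2.
Step 12. [r9c8∈{3}] r9c8 has the single candidate 3, so r9c8=3.
Step 13. [r2c2∈{7}] r2c2's peers cover all but 7, so r2c2=7.
Step 14. [r7c4∈{9}] r7c4 is down to just 9. So r7c4=9.
Step 15. [r3c7∈{8}] r3c7 has the single candidate 8, so r3c7=8.
Step 16. [r1c8∈{9}] r1c8 is down to just 9 ⇒ r1c8=9.
Step 17. [r4c2∈{1}] r4c2 has the single candidate 1. So r4c2=1.
Step 18. [r9c2∈{6}] nothing but 6 survives at r9c2, so r9c2=6.
Step 19. [r5c3∈{6}] r5c3 is down to just 6 ⇒ r5c3=6.
Step 20. [r5c7∈{9}] r5c7's peers cover all but 9 ⇒ r5c7=9.
Step 21. [r2c9∈{5}] only 5 remains possible at r2c9. So r2c9=5.
Step 22. [r8c4∈{3}] only 3 remains possible at r8c4. So r8c4=3.
Step 23. [r9c4∈{5}] r9c4's peers cover all but 5, so r9c4=5.
Step 24. [r7c3∈{4}] r7c3 is down to just 4. So r7c3=4.
Step 25. [r8c5∈{2}] r8c5's peers cover all but 2, so r8c5=2.
Step 26. [r3c4∈{1}] r3c4 has the single candidate 1 ⇒ r3c4=1.
Step 27. [r5c4∈{7}] r5c4's peers cover all but 7, so r5c4=7.
Step 28. [r9c7∈{7}] nothing but 7 survives at r9c7. So r9c7=7.
Step 29. [r1c6∈{7}] r1c6 is down to just 7. So r1c6=7.
Step 30. [r1c3∈{8}] r1c3 is down to just 8, so r1c3=8.
Step 31. [r4c6∈{4}] only 4 remains possible at r4c6 ⇒ r4c6=4.
Step 32. [r8c9∈{4}] only 4 remains possible at r8c9 ⇒ r8c9=4.
Step 33. [r4c1∈{2}] r4c1's peers cover all but 2, so r4c1=2.
Step 34. [r5c9∈{2}] nothing but 2 survives at r5c9, so r5c9=2.
Step 35. [r3c1∈{5}] r3c1 has the single candidate 5. So r3c1=5.
Step 36. [r6c4∈{8}] r6c4 has the single candidate 8 ⇒ r6c4=8.
Step 37. [r8c6∈{6}] r8c6's peers cover all but 6. So r8c6=6.
Step 38. [r6c7∈{4}] nothing but 4 survives at r6c7 ⇒ r6c7=4.

Answer: 1 2 8 4 5 7 6 9 3 / 6 7 9 2 8 3 1 4 5 / 5 4 3 1 6 9 8 2 7 / 2 1 7 6 9 4 3 5 8 / 4 8 6 7 3 5 9 1 2 / 9 3 5 8 1 2 4 7 6 / 3 5 4 9 7 8 2 6 1 / 7 9 1 3 2 6 5 8 4 / 8 6 2 5 4 1 7 3 9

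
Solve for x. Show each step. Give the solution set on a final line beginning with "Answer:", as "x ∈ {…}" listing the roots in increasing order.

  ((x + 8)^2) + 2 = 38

Step 1. [((x + 8)^2) + 2 = 38] the outer +2 inverts by subtracting 2 ⇒ sub: (x + 8)^2 = 36.
Step 2. [(x + 8)^2 = 36] LHS squared, RHS 36 ≥ 0: apply √ (±). So sqrt: x + 8 = 6 or -6.
Step 3. [x + 8 = 6 or -6] 8 comes off first (subtract 8), so sub: x = -2 or -14.

Answer: x ∈ {-14, -2}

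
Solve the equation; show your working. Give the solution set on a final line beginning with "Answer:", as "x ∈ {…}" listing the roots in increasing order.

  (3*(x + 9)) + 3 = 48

Step 1. [(3*(x + 9)) + 3 = 48] 3 | LHS and 3 | 48: pull 3 out ⇒ factor: (x + 9) + 1 = 16.
Step 2. [(x + 9) + 1 = 16] +1 is outermost — subtract 1 both sides. So sub: x + 9 = 15.
Step 3. [x + 9 = 15] the outer +9 inverts by subtracting 9 ⇒ sub: x = 6.

Answer: x ∈ {6}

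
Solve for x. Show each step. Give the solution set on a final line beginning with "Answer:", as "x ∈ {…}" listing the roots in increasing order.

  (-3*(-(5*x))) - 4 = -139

Step 1. [(-3*(-(5*x))) - 4 = -139] -4 is outermost — add 4 both sides. So sub: -3*(-(5*x)) = -135.
Step 2. [-3*(-(5*x)) = -135] divide by the outer -3 ⇒ div: -(5*x) = 45.
Step 3. [-(5*x) = 45] flip signs both sides, so neg: 5*x = -45.
Step 4. [5*x = -45] divide by the outer 5. So div: x = -9.

Answer: x ∈ {-9}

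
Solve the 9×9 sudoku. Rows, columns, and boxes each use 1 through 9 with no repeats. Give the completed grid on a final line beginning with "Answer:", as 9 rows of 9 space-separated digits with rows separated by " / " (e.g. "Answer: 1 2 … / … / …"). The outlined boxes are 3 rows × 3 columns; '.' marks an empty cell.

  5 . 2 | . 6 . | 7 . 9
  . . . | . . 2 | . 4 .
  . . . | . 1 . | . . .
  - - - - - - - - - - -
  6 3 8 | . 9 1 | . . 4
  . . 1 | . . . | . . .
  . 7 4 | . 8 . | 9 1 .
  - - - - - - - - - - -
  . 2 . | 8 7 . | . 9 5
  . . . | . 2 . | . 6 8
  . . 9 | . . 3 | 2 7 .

Step 1. [r5c2∈{5,9}] box 4 places 5 nowhere but r5c2 ⇒ r5c2=5.
Step 2. [r9c9∈{1}] nothing but 1 survives at r9c9. So r9c9=1.
Step 3. [r4c4∈{2,5,7}] across row 4, 7 lands solely at r4c4. So r4c4=7.
Step 4. [r3c6∈{4,5,7,8,9}] in col 6, 7 fits only at r3c6, so r3c6=7.
Step 5. [r2c7∈{1,3,5,6,8}] across col 7, 1 lands solely at r2c7, so r2c7=1.
Step 6. [r8c4∈{1,4,5,9}] col 4 places 1 nowhere but r8c4, so r8c4=1.
Step 7. [r8c2∈{4}] r8c2's peers cover all but 4. So r8c2=4.
Step 8. [r4c8∈{2,5}] 2 has one home in row 4: r4c8. So r4c8=2.
Step 9. [r8c7∈{3}] r8c7 has the single candidate 3 ⇒ r8c7=3.
Step 10. [r3c8∈{3,5,8}] across col 8, 5 lands solely at r3c8. So r3c8=5.
Step 11. [r3c1∈{3,4,8,9}] r3c1 is the only open cell in col 1 admitting 4 ⇒ r3c1=4.
Step 12. [r1c6∈{4,8}] r1c6 is the only open cell in col 6 admitting 8, so r1c6=8.
Step 13. [r1c8∈{3}] only 3 remains possible at r1c8 ⇒ r1c8=3.
Step 14. [r2c9∈{6}] r2c9 has the single candidate 6 ⇒ r2c9=6.
Step 15. [r5c7∈{6,8}] in col 7, 6 fits only at r5c7. So r5c7=6.
Step 16. [r5c6∈{4}] r5c6 is down to just 4, so r5c6=4.
Step 17. [r5c5∈{3}] r5c5 is down to just 3 ⇒ r5c5=3.
Step 18. [r7c6∈{6}] nothing but 6 survives at r7c6. So r7c6=6.
Step 19. [r7c3∈{3}] nothing but 3 survives at r7c3 ⇒ r7c3=3.
Step 20. [r2c1∈{3,7,8,9}] in col 1, 3 fits only at r2c1 ⇒ r2c1=3.
Step 21. [r2c2∈{8,9}] 8 has one home in row 2: r2c2 ⇒ r2c2=8.
Step 22. [r9c5∈{4,5}] across col 5, 4 lands solely at r9c5. So r9c5=4.
Step 23. [r9c4∈{5}] r9c4 is down to just 5, so r9c4=5.
Step 24. [r6c1∈{2}] r6c1 is down to just 2, so r6c1=2.
Step 25. [r3c2∈{6,9}] 9 has one home in col 2: r3c2. So r3c2=9.
Step 26. [r8c1∈{7}] only 7 remains possible at r8c1, so r8c1=7.
Step 27. [r7c7∈{4}] only 4 remains possible at r7c7. So r7c7=4.
Step 28. [r4c7∈{5}] r4c7 has the single candidate 5, so r4c7=5.
Step 29. [r3c4∈{3}] r3c4 has the single candidate 3, so r3c4=3.
Step 30. [r9c2∈{6}] only 6 remains possible at r9c2 ⇒ r9c2=6.
Step 31. [r9c1∈{8}] r9c1 is down to just 8, so r9c1=8.
Step 32. [r8c6∈{9}] only 9 remains possible at r8c6. So r8c6=9.
Step 33. [r6c4∈{6}] nothing but 6 survives at r6c4. So r6c4=6.
Step 34. [r6c6∈{5}] only 5 remains possible at r6c6, so r6c6=5.
Step 35. [r1c4∈{4}] r1c4 has the single candidate 4. So r1c4=4.
Step 36. [r2c5∈{5}] r2c5 has the single candidate 5. So r2c5=5.
Step 37. [r3c3∈{6}] r3c3's peers cover all but 6 ⇒ r3c3=6.
Step 38. [r8c3∈{5}] only 5 remains possible at r8c3. So r8c3=5.
Step 39. [r2c3∈{7}] only 7 remains possible at r2c3, so r2c3=7.
Step 40. [r2c4∈{9}] r2c4 has the single candidate 9, so r2c4=9.
Step 41. [r5c8∈{8}] r5c8's peers cover all but 8 ⇒ r5c8=8.
Step 42. [r5c9∈{7}] nothing but 7 survives at r5c9. So r5c9=7.
Step 43. [r1c2∈{1}] r1c2 has the single candidate 1. So r1c2=1.
Step 44. [r5c1∈{9}] r5c1 has the single candidate 9 ⇒ r5c1=9.
Step 45. [r7c1∈{1}] r7c1 has the single candidate 1, so r7c1=1.
Step 46. [r3c7∈{8}] nothing but 8 survives at r3c7. So r3c7=8.
Step 47. [r6c9∈{3}] r6c9 has the single candidate 3 ⇒ r6c9=3.
Step 48. [r5c4∈{2}] r5c4's peers cover all but 2. So r5c4=2.
Step 49. [r3c9∈{2}] only 2 remains possible at r3c9 ⇒ r3c9=2.

Answer: 5 1 2 4 6 8 7 3 9 / 3 8 7 9 5 2 1 4 6 / 4 9 6 3 1 7 8 5 2 / 6 3 8 7 9 1 5 2 4 / 9 5 1 2 3 4 6 8 7 / 2 7 4 6 8 5 9 1 3 / 1 2 3 8 7 6 4 9 5 / 7 4 5 1 2 9 3 6 8 / 8 6 9 5 4 3 2 7 1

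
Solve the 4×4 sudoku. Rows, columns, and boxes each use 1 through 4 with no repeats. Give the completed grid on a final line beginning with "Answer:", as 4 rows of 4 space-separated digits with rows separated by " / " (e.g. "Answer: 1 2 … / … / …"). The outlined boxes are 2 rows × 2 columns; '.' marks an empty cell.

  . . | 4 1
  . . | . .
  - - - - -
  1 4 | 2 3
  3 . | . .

Step 1. [r1c1∈{2}] r1c1 is down to just 2, so r1c1=2.
Step 2. [r1c2∈{3}] r1c2 is down to just 3 ⇒ r1c2=3.
Step 3. [r2c4∈{2}] r2c4 has the single candidate 2. So r2c4=2.
Step 4. [r4c4∈{4}] only 4 remains possible at r4c4 ⇒ r4c4=4.
Step 5. [r2c3∈{3}] r2c3's peers cover all but 3, so r2c3=3.
Step 6. [r2c1∈{4}] r2c1's peers cover all but 4 ⇒ r2c1=4.
Step 7. [r2c2∈{1}] r2c2 is down to just 1 ⇒ r2c2=1.
Step 8. [r4c2∈{2}] r4c2's peers cover all but 2. So r4c2=2.
Step 9. [r4c3∈{1}] r4c3's peers cover all but 1. So r4c3=1.

Answer: 2 3 4 1 / 4 1 3 2 / 1 4 2 3 / 3 2 1 4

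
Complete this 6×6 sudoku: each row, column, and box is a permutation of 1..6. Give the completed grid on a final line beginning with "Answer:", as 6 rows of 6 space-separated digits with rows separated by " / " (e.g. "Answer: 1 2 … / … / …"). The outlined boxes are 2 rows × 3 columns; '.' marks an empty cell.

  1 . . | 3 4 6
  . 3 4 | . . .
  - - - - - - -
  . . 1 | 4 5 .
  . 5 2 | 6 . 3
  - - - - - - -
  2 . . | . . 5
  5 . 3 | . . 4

Step 1. [r5c4∈{1}] only 1 remains possible at r5c4. So r5c4=1.
Step 2. [r5c3∈{6}] r5c3 is down to just 6 ⇒ r5c3=6.
Step 3. [r2c6∈{1,2}] in col 6, 1 fits only at r2c6, so r2c6=1.
Step 4. [r2c5∈{2}] nothing but 2 survives at r2c5. So r2c5=2.
Step 5. [r3c1∈{3,6}] across row 3, 3 lands solely at r3c1 ⇒ r3c1=3.
Step 6. [r2c4∈{5}] only 5 remains possible at r2c4, so r2c4=5.
Step 7. [r2c1∈{6}] nothing but 6 survives at r2c1, so r2c1=6.
Step 8. [r3c2∈{6}] r3c2 is down to just 6 ⇒ r3c2=6.
Step 9. [r6c4∈{2}] nothing but 2 survives at r6c4 ⇒ r6c4=2.
Step 10. [r3c6∈{2}] r3c6's peers cover all but 2. So r3c6=2.
Step 11. [r6c5∈{6}] r6c5's peers cover all but 6. So r6c5=6.
Step 12. [r1c2∈{2}] r1c2 is down to just 2. So r1c2=2.
Step 13. [r4c1∈{4}] r4c1 is down to just 4. So r4c1=4.
Step 14. [r1c3∈{5}] r1c3 is down to just 5 ⇒ r1c3=5.
Step 15. [r5c5∈{3}] nothing but 3 survives at r5c5. So r5c5=3.
Step 16. [r4c5∈{1}] r4c5 has the single candidate 1, so r4c5=1.
Step 17. [r5c2∈{4}] r5c2's peers cover all but 4 ⇒ r5c2=4.
Step 18. [r6c2∈{1}] r6c2's peers cover all but 1 ⇒ r6c2=1.

Answer: 1 2 5 3 4 6 / 6 3 4 5 2 1 / 3 6 1 4 5 2 / 4 5 2 6 1 3 / 2 4 6 1 3 5 / 5 1 3 2 6 4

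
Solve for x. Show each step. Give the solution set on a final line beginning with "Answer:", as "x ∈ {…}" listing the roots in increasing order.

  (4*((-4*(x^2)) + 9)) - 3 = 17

Step 1. [(4*((-4*(x^2)) + 9)) - 3 = 17] -3 is outermost — add 3 both sides. So sub: 4*((-4*(x^2)) + 9) = 20.
Step 2. [4*((-4*(x^2)) + 9) = 20] 4·(inner) — divide through by 4. So div: (-4*(x^2)) + 9 = 5.
Step 3. [(-4*(x^2)) + 9 = 5] +9 is outermost — subtract 9 both sides. So sub: -4*(x^2) = -4.
Step 4. [-4*(x^2) = -4] LHS = -4·(…); ÷-4 both sides ⇒ div: x^2 = 1.
Step 5. [x^2 = 1] √ both sides: 1 ≥ 0 gives two branches ⇒ sqrt: x = 1 or -1.

Answer: x ∈ {-1, 1}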